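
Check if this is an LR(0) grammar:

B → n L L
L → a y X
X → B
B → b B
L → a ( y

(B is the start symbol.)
Yes, the grammar is LR(0)

A grammar is LR(0) if no state in the canonical LR(0) collection has:
  - both a shift item (dot before a terminal) and a complete item (shift-reduce conflict), or
  - two or more complete items (reduce-reduce conflict; the accept item [B' → B .] counts as a complete item here).

Augment with B' → B and build the canonical LR(0) collection (I0 = CLOSURE({[B' → . B]}), then GOTO on every symbol after a dot until no new states appear). It has 13 states:
  I0: { [B → . b B], [B → . n L L], [B' → . B] }  — shift
  I1: { [B' → B .] }  — accept
  I2: { [B → . b B], [B → . n L L], [B → b . B] }  — shift
  I3: { [B → n . L L], [L → . a ( y], [L → . a y X] }  — shift
  I4: { [B → n L . L], [L → . a ( y], [L → . a y X] }  — shift
  I5: { [L → a . ( y], [L → a . y X] }  — shift
  I6: { [L → a ( . y] }  — shift
  I7: { [B → . b B], [B → . n L L], [L → a y . X], [X → . B] }  — shift
  I8: { [X → B .] }  — reduce
  I9: { [L → a y X .] }  — reduce
  I10: { [L → a ( y .] }  — reduce
  I11: { [B → n L L .] }  — reduce
  I12: { [B → b B .] }  — reduce

Every state is either a pure shift/goto state or contains exactly one complete item and nothing to shift — no conflicts. The grammar is LR(0).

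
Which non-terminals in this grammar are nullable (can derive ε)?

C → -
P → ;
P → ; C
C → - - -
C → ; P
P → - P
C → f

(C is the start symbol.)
There are no ε-productions, so no non-terminal can derive ε.
No non-terminals are nullable.

Answer: None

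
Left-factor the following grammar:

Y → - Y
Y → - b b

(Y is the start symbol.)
Left-factoring transforms A → αβ₁ | αβ₂ into A → αA' and A' → β₁ | β₂
(α is the longest common prefix among the alternatives). Repeat until
no nonterminal has two alternatives with a common prefix.

Round 1: Y has alternatives sharing prefix '-'. Introduce Y': Y → - Y'
  Add: Y' → Y
  Add: Y' → b b

No remaining common prefixes — done.

Resulting grammar:
Y → - Y'
Y' → Y
Y' → b b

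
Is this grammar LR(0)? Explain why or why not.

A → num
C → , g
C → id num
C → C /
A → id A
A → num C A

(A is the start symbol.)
No. Shift-reduce conflict between [A → num .] and [C → . , g]

A grammar is LR(0) if no state in the canonical LR(0) collection has:
  - both a shift item (dot before a terminal) and a complete item (shift-reduce conflict), or
  - two or more complete items (reduce-reduce conflict; the accept item [A' → A .] counts as a complete item here).

Augment with A' → A and build the canonical LR(0) collection (I0 = CLOSURE({[A' → . A]}), then GOTO on every symbol after a dot until no new states appear). It has 12 states:
  I0: { [A → . id A], [A → . num C A], [A → . num], [A' → . A] }  — shift
  I1: { [A' → A .] }  — accept
  I2: { [A → . id A], [A → . num C A], [A → . num], [A → id . A] }  — shift
  I3: { [A → num . C A], [A → num .], [C → . , g], [C → . C /], [C → . id num] }  — shift, reduce
  I4: { [C → , . g] }  — shift
  I5: { [A → . id A], [A → . num C A], [A → . num], [A → num C . A], [C → C . /] }  — shift
  I6: { [C → id . num] }  — shift
  I7: { [C → id num .] }  — reduce
  I8: { [C → C / .] }  — reduce
  I9: { [A → num C A .] }  — reduce
  I10: { [C → , g .] }  — reduce
  I11: { [A → id A .] }  — reduce

Conflict in state I3:
  Shift-reduce conflict between [A → num .] and [C → . , g]
So the grammar is NOT LR(0).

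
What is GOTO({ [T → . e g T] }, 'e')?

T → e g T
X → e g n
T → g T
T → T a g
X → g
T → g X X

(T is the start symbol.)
GOTO(I, 'e') = CLOSURE({ [A → αX.β] : [A → α.Xβ] ∈ I, X = 'e' })

Items with dot before 'e', with the dot advanced:
  [T → . e g T] → [T → e . g T]
Closure adds nothing (no advanced item has the dot before a non-terminal).

GOTO = { [T → e . g T] }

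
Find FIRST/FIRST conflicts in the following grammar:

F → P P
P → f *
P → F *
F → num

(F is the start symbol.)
Yes. F → P P / F → num on { 'num' }; P → f '*' / P → F '*' on { 'f' }

A FIRST/FIRST conflict occurs when two productions N → α and N → β for the same non-terminal have FIRST(α) ∩ FIRST(β) ≠ ∅ (with ε ∈ FIRST of a nullable right-hand side, so two nullable alternatives also conflict).

FIRST sets of the non-terminals at (or reachable through a nullable prefix from) the front of some alternative:
  FIRST(P) = { 'f', 'num' }
  FIRST(F) = { 'f', 'num' }

Productions for F:
  F → P P: FIRST = { 'f', 'num' }
  F → num: FIRST = { 'num' }
Productions for P:
  P → f *: FIRST = { 'f' }
  P → F *: FIRST = { 'f', 'num' }

Conflict for F: F → P P and F → num
  Overlap: { 'num' }
Conflict for P: P → f * and P → F *
  Overlap: { 'f' }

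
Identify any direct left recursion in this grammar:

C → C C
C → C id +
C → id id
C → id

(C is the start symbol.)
C → C C: LEFT RECURSIVE (starts with C)
C → C id +: LEFT RECURSIVE (starts with C)
C → id id: starts with id
C → id: starts with id

The grammar has direct left recursion on: C.

Answer: Yes, C is left-recursive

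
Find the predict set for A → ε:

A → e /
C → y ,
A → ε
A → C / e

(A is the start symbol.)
PREDICT(A → ε) = (FIRST(RHS) \ {ε}) ∪ (FOLLOW(A) if ε ∈ FIRST(RHS), i.e. RHS ⇒* ε)
The right-hand side is ε (FIRST(ε) = { ε }), so the predict set is FOLLOW(A) = { $ }
PREDICT(A → ε) = { $ }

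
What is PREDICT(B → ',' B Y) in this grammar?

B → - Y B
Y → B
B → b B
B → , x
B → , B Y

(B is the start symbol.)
PREDICT(B → ',' B Y) = (FIRST(RHS) \ {ε}) ∪ (FOLLOW(B) if ε ∈ FIRST(RHS), i.e. RHS ⇒* ε)
FIRST(',' B Y) = { ',' }
ε ∉ FIRST(',' B Y), so FOLLOW(B) is not added.
PREDICT(B → ',' B Y) = { ',' }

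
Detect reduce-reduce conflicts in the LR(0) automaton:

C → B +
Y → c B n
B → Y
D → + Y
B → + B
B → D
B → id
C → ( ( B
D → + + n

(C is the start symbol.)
A reduce-reduce conflict occurs when an LR(0) state has two complete items [A → α .] and [B → β .] — both call for a reduction, and with no lookahead the parser cannot choose between them.

Augment with C' → C and build the canonical LR(0) collection (I0 = CLOSURE({[C' → . C]}), then GOTO on every symbol after a dot until no new states appear). It has 18 states:
  I0: { [B → . + B], [B → . D], [B → . Y], [B → . id], [C → . ( ( B], [C → . B +], [C' → . C], [D → . + + n], [D → . + Y], [Y → . c B n] }  — shift
  I1: { [C → ( . ( B] }  — shift
  I2: { [B → + . B], [B → . + B], [B → . D], [B → . Y], [B → . id], [D → + . + n], [D → + . Y], [D → . + + n], [D → . + Y], [Y → . c B n] }  — shift
  I3: { [C → B . +] }  — shift
  I4: { [C' → C .] }  — accept
  I5: { [B → D .] }  — reduce
  I6: { [B → Y .] }  — reduce
  I7: { [B → . + B], [B → . D], [B → . Y], [B → . id], [D → . + + n], [D → . + Y], [Y → . c B n], [Y → c . B n] }  — shift
  I8: { [B → id .] }  — reduce
  I9: { [Y → c B . n] }  — shift
  I10: { [Y → c B n .] }  — reduce
  I11: { [C → B + .] }  — reduce
  I12: { [B → + . B], [B → . + B], [B → . D], [B → . Y], [B → . id], [D → + + . n], [D → + . + n], [D → + . Y], [D → . + + n], [D → . + Y], [Y → . c B n] }  — shift
  I13: { [B → + B .] }  — reduce
  I14: { [B → Y .], [D → + Y .] }  — 2 reduces
  I15: { [D → + + n .] }  — reduce
  I16: { [B → . + B], [B → . D], [B → . Y], [B → . id], [C → ( ( . B], [D → . + + n], [D → . + Y], [Y → . c B n] }  — shift
  I17: { [C → ( ( B .] }  — reduce

I14 contains complete items [B → Y .], [D → + Y .] — reduce-reduce conflict.

Answer: Yes — I14: [B → Y .] vs [D → + Y .]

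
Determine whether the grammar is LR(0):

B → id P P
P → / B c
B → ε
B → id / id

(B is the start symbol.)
Augment with B' → B and build the canonical LR(0) collection (I0 = CLOSURE({[B' → . B]}), then GOTO on every symbol after a dot until no new states appear). It has 10 states:
  I0: { [B → . id / id], [B → . id P P], [B → .], [B' → . B] }  — shift, reduce
  I1: { [B' → B .] }  — accept
  I2: { [B → id . / id], [B → id . P P], [P → . / B c] }  — shift
  I3: { [B → . id / id], [B → . id P P], [B → .], [B → id / . id], [P → / . B c] }  — shift, reduce
  I4: { [B → id P . P], [P → . / B c] }  — shift
  I5: { [B → . id / id], [B → . id P P], [B → .], [P → / . B c] }  — shift, reduce
  I6: { [B → id P P .] }  — reduce
  I7: { [P → / B . c] }  — shift
  I8: { [P → / B c .] }  — reduce
  I9: { [B → id . / id], [B → id . P P], [B → id / id .], [P → . / B c] }  — shift, reduce

Conflict in state I0:
  Shift-reduce conflict between [B → .] and [B → . id / id]
So the grammar is NOT LR(0).

Answer: No. Shift-reduce conflict between [B → .] and [B → . id / id]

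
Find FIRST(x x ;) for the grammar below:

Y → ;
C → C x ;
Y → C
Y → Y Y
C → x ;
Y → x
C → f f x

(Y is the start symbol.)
To compute FIRST(x x ;), process the symbols left to right:
Symbol x is a terminal. Add 'x' and stop.
FIRST(x x ;) = { 'x' }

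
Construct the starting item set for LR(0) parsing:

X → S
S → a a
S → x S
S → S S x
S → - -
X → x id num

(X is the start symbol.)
{ [S → . - -], [S → . S S x], [S → . a a], [S → . x S], [X → . S], [X → . x id num], [X' → . X] }

First, augment the grammar with X' → X
I₀ = CLOSURE({ [X' → . X] }):
  [X' → . X] has the dot before X: add [X → . S], [X → . x id num]
  [X → . S] has the dot before S: add [S → . a a], [S → . x S], [S → . S S x], [S → . - -]
No further items can be added.

I₀ = { [S → . - -], [S → . S S x], [S → . a a], [S → . x S], [X → . S], [X → . x id num], [X' → . X] }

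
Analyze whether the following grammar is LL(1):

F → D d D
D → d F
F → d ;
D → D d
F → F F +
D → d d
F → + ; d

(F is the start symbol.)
Relevant sets:
  FIRST(D) = { 'd' }
  FIRST(F) = { '+', 'd' }

For F:
  PREDICT(F → D d D) = { 'd' }
  PREDICT(F → d ';') = { 'd' }
  PREDICT(F → F F '+') = { '+', 'd' }
  PREDICT(F → '+' ';' d) = { '+' }
For D:
  PREDICT(D → d F) = { 'd' }
  PREDICT(D → D d) = { 'd' }
  PREDICT(D → d d) = { 'd' }

Conflict found: Predict set conflict for F: { 'd' }
The grammar is NOT LL(1).

Answer: No. Predict set conflict for F: { 'd' }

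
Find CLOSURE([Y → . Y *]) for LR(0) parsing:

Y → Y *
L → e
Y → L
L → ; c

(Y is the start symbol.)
To compute CLOSURE, for each item [A → α.Bβ] where B is a non-terminal, add [B → .γ] for all productions B → γ; repeat for the newly added items until nothing changes.

Start with: [Y → . Y *]
  [Y → . Y *] has the dot before Y: add [Y → . L]
  [Y → . L] has the dot before L: add [L → . e], [L → . ; c]
No further items can be added.

CLOSURE = { [L → . ; c], [L → . e], [Y → . L], [Y → . Y *] }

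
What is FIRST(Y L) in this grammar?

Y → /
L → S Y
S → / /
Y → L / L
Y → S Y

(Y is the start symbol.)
FIRST sets of the non-terminals involved (from the grammar, by fixed-point iteration):
  FIRST(Y) = { '/' }

To compute FIRST(Y L), process the symbols left to right:
Symbol Y is a non-terminal. Add FIRST(Y) \ {ε} = { '/' }
Y is not nullable (ε ∉ FIRST(Y)), so stop here.
FIRST(Y L) = { '/' }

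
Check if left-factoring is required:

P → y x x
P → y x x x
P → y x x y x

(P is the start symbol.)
Yes, P has productions with common prefix 'y x x'

Left-factoring is needed when two productions for the same non-terminal
share a common prefix on the right-hand side.

Productions for P:
  P → y x x
  P → y x x x
  P → y x x y x

Found common prefix 'y x x' in productions for P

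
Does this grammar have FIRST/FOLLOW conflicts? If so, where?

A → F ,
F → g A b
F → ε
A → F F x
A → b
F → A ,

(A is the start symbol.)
Yes. F → g A b with FOLLOW(F) on { 'g' }; F → A ',' with FOLLOW(F) on { ',', 'b', 'g', 'x' }

A FIRST/FOLLOW conflict occurs when a non-terminal N has a nullable alternative N → β (β ⇒* ε) and another alternative N → α with FIRST(α) ∩ FOLLOW(N) ≠ ∅: on such a lookahead the parser cannot decide between expanding α and letting N vanish via β.

Nullable non-terminals: F.
FIRST sets used below: FIRST(A) = { ',', 'b', 'g', 'x' }

F: nullable alternative(s) F → ε; FOLLOW(F) = { ',', 'b', 'g', 'x' }
  F → g A b: FIRST \ {ε} = { 'g' } — overlaps FOLLOW(F) on { 'g' }: CONFLICT
  F → ε: FIRST \ {ε} = { } — this is the only nullable alternative, skip
  F → A ,: FIRST \ {ε} = { ',', 'b', 'g', 'x' } — overlaps FOLLOW(F) on { ',', 'b', 'g', 'x' }: CONFLICT

A has no nullable alternative, so no FIRST/FOLLOW check is needed there.

So the grammar has 2 FIRST/FOLLOW conflicts (marked CONFLICT above).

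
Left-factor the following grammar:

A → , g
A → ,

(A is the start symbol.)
Left-factoring transforms A → αβ₁ | αβ₂ into A → αA' and A' → β₁ | β₂
(α is the longest common prefix among the alternatives). Repeat until
no nonterminal has two alternatives with a common prefix.

Round 1: A has alternatives sharing prefix ','. Introduce A': A → , A'
  Add: A' → g
  Add: A' → ε

No remaining common prefixes — done.

Resulting grammar:
A → , A'
A' → g
A' → ε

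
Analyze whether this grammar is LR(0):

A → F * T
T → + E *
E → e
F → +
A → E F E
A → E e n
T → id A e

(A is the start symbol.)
Augment with A' → A and build the canonical LR(0) collection (I0 = CLOSURE({[A' → . A]}), then GOTO on every symbol after a dot until no new states appear). It has 18 states:
  I0: { [A → . E F E], [A → . E e n], [A → . F * T], [A' → . A], [E → . e], [F → . +] }  — shift
  I1: { [F → + .] }  — reduce
  I2: { [A' → A .] }  — accept
  I3: { [A → E . F E], [A → E . e n], [F → . +] }  — shift
  I4: { [A → F . * T] }  — shift
  I5: { [E → e .] }  — reduce
  I6: { [A → F * . T], [T → . + E *], [T → . id A e] }  — shift
  I7: { [E → . e], [T → + . E *] }  — shift
  I8: { [A → F * T .] }  — reduce
  I9: { [A → . E F E], [A → . E e n], [A → . F * T], [E → . e], [F → . +], [T → id . A e] }  — shift
  I10: { [T → id A . e] }  — shift
  I11: { [T → id A e .] }  — reduce
  I12: { [T → + E . *] }  — shift
  I13: { [T → + E * .] }  — reduce
  I14: { [A → E F . E], [E → . e] }  — shift
  I15: { [A → E e . n] }  — shift
  I16: { [A → E e n .] }  — reduce
  I17: { [A → E F E .] }  — reduce

Every state is either a pure shift/goto state or contains exactly one complete item and nothing to shift — no conflicts. The grammar is LR(0).

Answer: Yes, the grammar is LR(0)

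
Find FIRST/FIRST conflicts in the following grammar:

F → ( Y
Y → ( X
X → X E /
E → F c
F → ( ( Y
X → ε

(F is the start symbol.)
Yes. F → '(' Y / F → '(' '(' Y on { '(' }

A FIRST/FIRST conflict occurs when two productions N → α and N → β for the same non-terminal have FIRST(α) ∩ FIRST(β) ≠ ∅ (with ε ∈ FIRST of a nullable right-hand side, so two nullable alternatives also conflict).

FIRST sets of the non-terminals at (or reachable through a nullable prefix from) the front of some alternative:
  FIRST(X) = { '(', ε }
  FIRST(E) = { '(' }

Productions for F:
  F → ( Y: FIRST = { '(' }
  F → ( ( Y: FIRST = { '(' }
Productions for X:
  X → X E /: FIRST = { '(' }
  X → ε: FIRST = { ε }
Y, E have only one production, so no FIRST/FIRST conflict is possible there.

Conflict for F: F → ( Y and F → ( ( Y
  Overlap: { '(' }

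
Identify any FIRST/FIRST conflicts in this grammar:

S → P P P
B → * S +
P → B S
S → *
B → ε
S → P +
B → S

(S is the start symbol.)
Yes. S → P P P / S → '*' on { '*' }; S → P P P / S → P '+' on { '*' }; S → '*' / S → P '+' on { '*' }; B → '*' S '+' / B → S on { '*' }

FIRST sets of the non-terminals at (or reachable through a nullable prefix from) the front of some alternative:
  FIRST(P) = { '*' }
  FIRST(S) = { '*' }

Productions for S:
  S → P P P: FIRST = { '*' }
  S → *: FIRST = { '*' }
  S → P +: FIRST = { '*' }
Productions for B:
  B → * S +: FIRST = { '*' }
  B → ε: FIRST = { ε }
  B → S: FIRST = { '*' }
P has only one production, so no FIRST/FIRST conflict is possible there.

Conflict for S: S → P P P and S → *
  Overlap: { '*' }
Conflict for S: S → P P P and S → P +
  Overlap: { '*' }
Conflict for S: S → * and S → P +
  Overlap: { '*' }
Conflict for B: B → * S + and B → S
  Overlap: { '*' }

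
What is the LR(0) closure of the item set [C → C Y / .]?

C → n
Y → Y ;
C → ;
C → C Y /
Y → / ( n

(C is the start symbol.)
{ [C → C Y / .] }

To compute CLOSURE, for each item [A → α.Bβ] where B is a non-terminal, add [B → .γ] for all productions B → γ; repeat for the newly added items until nothing changes.

Start with: [C → C Y / .]
The dot is at the end, so nothing is added.

CLOSURE = { [C → C Y / .] }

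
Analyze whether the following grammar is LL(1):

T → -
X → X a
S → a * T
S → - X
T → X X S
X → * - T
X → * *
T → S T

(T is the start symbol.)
Relevant sets:
  FIRST(X) = { '*' }
  FIRST(S) = { '-', 'a' }

For T:
  PREDICT(T → '-') = { '-' }
  PREDICT(T → X X S) = { '*' }
  PREDICT(T → S T) = { '-', 'a' }
For X:
  PREDICT(X → X a) = { '*' }
  PREDICT(X → '*' '-' T) = { '*' }
  PREDICT(X → '*' '*') = { '*' }
For S:
  PREDICT(S → a '*' T) = { 'a' }
  PREDICT(S → '-' X) = { '-' }

Conflict found: Predict set conflict for T: { '-' }
The grammar is NOT LL(1).

Answer: No. Predict set conflict for T: { '-' }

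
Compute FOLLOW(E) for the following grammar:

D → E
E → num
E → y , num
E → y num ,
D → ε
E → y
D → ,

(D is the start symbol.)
{ $ }

To compute FOLLOW(E), find every occurrence of E on a right-hand side N → α E β: add FIRST(β) \ {ε}, and if β is empty or nullable also add FOLLOW(N). Iterate to a fixed point.

In D → E: E is at the end, add FOLLOW(D)

The FOLLOW sets referred to above (computed the same way, to a fixed point):
  FOLLOW(D) = { $ }

Taking the union: FOLLOW(E) = { $ }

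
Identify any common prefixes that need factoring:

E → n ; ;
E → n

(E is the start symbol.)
Left-factoring is needed when two productions for the same non-terminal
share a common prefix on the right-hand side.

Productions for E:
  E → n ; ;
  E → n

Found common prefix 'n' in productions for E

Answer: Yes, E has productions with common prefix 'n'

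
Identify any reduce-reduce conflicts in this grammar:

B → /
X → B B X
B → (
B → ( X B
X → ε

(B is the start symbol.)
Yes — I1: [B → ( .] vs [X → .]

Augment with B' → B and build the canonical LR(0) collection (I0 = CLOSURE({[B' → . B]}), then GOTO on every symbol after a dot until no new states appear). It has 9 states:
  I0: { [B → . ( X B], [B → . (], [B → . /], [B' → . B] }  — shift
  I1: { [B → ( . X B], [B → ( .], [B → . ( X B], [B → . (], [B → . /], [X → . B B X], [X → .] }  — shift, 2 reduces
  I2: { [B → / .] }  — reduce
  I3: { [B' → B .] }  — accept
  I4: { [B → . ( X B], [B → . (], [B → . /], [X → B . B X] }  — shift
  I5: { [B → ( X . B], [B → . ( X B], [B → . (], [B → . /] }  — shift
  I6: { [B → ( X B .] }  — reduce
  I7: { [B → . ( X B], [B → . (], [B → . /], [X → . B B X], [X → .], [X → B B . X] }  — shift, reduce
  I8: { [X → B B X .] }  — reduce

I1 contains complete items [B → ( .], [X → .] — reduce-reduce conflict.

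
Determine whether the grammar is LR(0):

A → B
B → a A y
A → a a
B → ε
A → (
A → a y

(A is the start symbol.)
No. Shift-reduce conflict between [B → .] and [A → . (]

A grammar is LR(0) if no state in the canonical LR(0) collection has:
  - both a shift item (dot before a terminal) and a complete item (shift-reduce conflict), or
  - two or more complete items (reduce-reduce conflict; the accept item [A' → A .] counts as a complete item here).

Augment with A' → A and build the canonical LR(0) collection (I0 = CLOSURE({[A' → . A]}), then GOTO on every symbol after a dot until no new states appear). It has 9 states:
  I0: { [A → . (], [A → . B], [A → . a a], [A → . a y], [A' → . A], [B → . a A y], [B → .] }  — shift, reduce
  I1: { [A → ( .] }  — reduce
  I2: { [A' → A .] }  — accept
  I3: { [A → B .] }  — reduce
  I4: { [A → . (], [A → . B], [A → . a a], [A → . a y], [A → a . a], [A → a . y], [B → . a A y], [B → .], [B → a . A y] }  — shift, reduce
  I5: { [B → a A . y] }  — shift
  I6: { [A → . (], [A → . B], [A → . a a], [A → . a y], [A → a . a], [A → a . y], [A → a a .], [B → . a A y], [B → .], [B → a . A y] }  — shift, 2 reduces
  I7: { [A → a y .] }  — reduce
  I8: { [B → a A y .] }  — reduce

Conflict in state I0:
  Shift-reduce conflict between [B → .] and [A → . (]
So the grammar is NOT LR(0).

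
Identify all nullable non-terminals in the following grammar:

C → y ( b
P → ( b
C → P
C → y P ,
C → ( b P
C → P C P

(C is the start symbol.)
There are no ε-productions, so no non-terminal can derive ε.
No non-terminals are nullable.

Answer: None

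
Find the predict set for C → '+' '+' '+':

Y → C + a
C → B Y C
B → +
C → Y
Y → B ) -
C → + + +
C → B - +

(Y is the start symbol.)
{ '+' }

PREDICT(C → '+' '+' '+') = (FIRST(RHS) \ {ε}) ∪ (FOLLOW(C) if ε ∈ FIRST(RHS), i.e. RHS ⇒* ε)
FIRST('+' '+' '+') = { '+' }
ε ∉ FIRST('+' '+' '+'), so FOLLOW(C) is not added.
PREDICT(C → '+' '+' '+') = { '+' }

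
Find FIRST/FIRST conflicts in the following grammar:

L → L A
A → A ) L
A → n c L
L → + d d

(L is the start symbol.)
FIRST sets of the non-terminals at (or reachable through a nullable prefix from) the front of some alternative:
  FIRST(L) = { '+' }
  FIRST(A) = { 'n' }

Productions for L:
  L → L A: FIRST = { '+' }
  L → + d d: FIRST = { '+' }
Productions for A:
  A → A ) L: FIRST = { 'n' }
  A → n c L: FIRST = { 'n' }

Conflict for L: L → L A and L → + d d
  Overlap: { '+' }
Conflict for A: A → A ) L and A → n c L
  Overlap: { 'n' }

Answer: Yes. L → L A / L → '+' d d on { '+' }; A → A ')' L / A → n c L on { 'n' }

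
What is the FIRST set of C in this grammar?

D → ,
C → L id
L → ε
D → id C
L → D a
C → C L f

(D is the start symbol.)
To compute FIRST(C), examine every production with C on the left-hand side, reading each right-hand side left to right until a non-nullable symbol is reached.

FIRST sets of the other non-terminals involved (by the same procedure, iterated to a fixed point):
  FIRST(L) = { ',', 'id', ε }

From C → L id:
  - L is a non-terminal: add FIRST(L) \ {ε} = { ',', 'id' }
    L is nullable, so continue to the next symbol
  - id is a terminal: add 'id' and stop
From C → C L f:
  - C is the symbol being defined: contributes nothing new
    C is not nullable, so stop

Collecting: FIRST(C) = { ',', 'id' }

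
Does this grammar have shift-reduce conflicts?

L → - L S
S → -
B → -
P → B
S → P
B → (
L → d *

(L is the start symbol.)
A shift-reduce conflict occurs when an LR(0) state has both:
  - a complete (reduce) item [A → α .] (dot at the end), and
  - a shift item [B → β . c γ] (dot before a terminal).

Augment with L' → L and build the canonical LR(0) collection (I0 = CLOSURE({[L' → . L]}), then GOTO on every symbol after a dot until no new states appear). It has 11 states:
  I0: { [L → . - L S], [L → . d *], [L' → . L] }  — shift
  I1: { [L → - . L S], [L → . - L S], [L → . d *] }  — shift
  I2: { [L' → L .] }  — accept
  I3: { [L → d . *] }  — shift
  I4: { [L → d * .] }  — reduce
  I5: { [B → . (], [B → . -], [L → - L . S], [P → . B], [S → . -], [S → . P] }  — shift
  I6: { [B → ( .] }  — reduce
  I7: { [B → - .], [S → - .] }  — 2 reduces
  I8: { [P → B .] }  — reduce
  I9: { [S → P .] }  — reduce
  I10: { [L → - L S .] }  — reduce

No state contains both a complete item and a shift item.

Answer: No shift-reduce conflicts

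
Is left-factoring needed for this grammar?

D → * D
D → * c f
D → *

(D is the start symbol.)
Left-factoring is needed when two productions for the same non-terminal
share a common prefix on the right-hand side.

Productions for D:
  D → * D
  D → * c f
  D → *

Found common prefix '*' in productions for D

Answer: Yes, D has productions with common prefix '*'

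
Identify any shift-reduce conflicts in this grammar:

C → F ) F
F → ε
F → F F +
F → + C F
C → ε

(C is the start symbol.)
Augment with C' → C and build the canonical LR(0) collection (I0 = CLOSURE({[C' → . C]}), then GOTO on every symbol after a dot until no new states appear). It has 10 states:
  I0: { [C → . F ) F], [C → .], [C' → . C], [F → . + C F], [F → . F F +], [F → .] }  — shift, 2 reduces
  I1: { [C → . F ) F], [C → .], [F → + . C F], [F → . + C F], [F → . F F +], [F → .] }  — shift, 2 reduces
  I2: { [C' → C .] }  — accept
  I3: { [C → F . ) F], [F → . + C F], [F → . F F +], [F → .], [F → F . F +] }  — shift, reduce
  I4: { [C → F ) . F], [F → . + C F], [F → . F F +], [F → .] }  — shift, reduce
  I5: { [F → . + C F], [F → . F F +], [F → .], [F → F . F +], [F → F F . +] }  — shift, reduce
  I6: { [C → . F ) F], [C → .], [F → + . C F], [F → . + C F], [F → . F F +], [F → .], [F → F F + .] }  — shift, 3 reduces
  I7: { [F → + C . F], [F → . + C F], [F → . F F +], [F → .] }  — shift, reduce
  I8: { [F → + C F .], [F → . + C F], [F → . F F +], [F → .], [F → F . F +] }  — shift, 2 reduces
  I9: { [C → F ) F .], [F → . + C F], [F → . F F +], [F → .], [F → F . F +] }  — shift, 2 reduces

I0 contains reduce items [C → .], [F → .] and shift item [F → . + C F] — shift-reduce conflict.
I1 contains reduce items [C → .], [F → .] and shift item [F → . + C F] — shift-reduce conflict.
I3 contains reduce item [F → .] and shift items [C → F . ) F], [F → . + C F] — shift-reduce conflict.
I4 contains reduce item [F → .] and shift item [F → . + C F] — shift-reduce conflict.
I5 contains reduce item [F → .] and shift items [F → . + C F], [F → F F . +] — shift-reduce conflict.
I6 contains reduce items [C → .], [F → .], [F → F F + .] and shift item [F → . + C F] — shift-reduce conflict.
I7 contains reduce item [F → .] and shift item [F → . + C F] — shift-reduce conflict.
I8 contains reduce items [F → .], [F → + C F .] and shift item [F → . + C F] — shift-reduce conflict.
I9 contains reduce items [C → F ) F .], [F → .] and shift item [F → . + C F] — shift-reduce conflict.

Answer: Yes — I0: [C → .] vs [F → . + C F]; I1: [C → .] vs [F → . + C F]; I3: [F → .] vs [C → F . ) F]; I4: [F → .] vs [F → . + C F]; I5: [F → .] vs [F → . + C F]; I6: [C → .] vs [F → . + C F]; I7: [F → .] vs [F → . + C F]; I8: [F → .] vs [F → . + C F]; I9: [C → F ) F .] vs [F → . + C F]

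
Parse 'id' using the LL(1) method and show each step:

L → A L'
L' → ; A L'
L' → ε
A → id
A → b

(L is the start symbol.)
LL(1) parsing maintains a stack (initially the start symbol over $) and the input. At each step: if the stack top is a terminal, match it against the current input token; if it is a non-terminal N, replace it with the RHS of M[N, lookahead] (the unique production whose predict set contains the lookahead).

Stack is shown with the top on the left.

Stack    Input  Action
----------------------
L $      id $   output L → A L'
A L' $   id $   output A → id
id L' $  id $   match 'id'
L' $     $      output L' → ε
$        $      accept

The string is accepted.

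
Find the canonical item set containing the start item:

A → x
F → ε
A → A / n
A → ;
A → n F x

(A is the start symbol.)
First, augment the grammar with A' → A
I₀ = CLOSURE({ [A' → . A] }):
  [A' → . A] has the dot before A: add [A → . x], [A → . A / n], [A → . ;], [A → . n F x]
No further items can be added.

I₀ = { [A → . ;], [A → . A / n], [A → . n F x], [A → . x], [A' → . A] }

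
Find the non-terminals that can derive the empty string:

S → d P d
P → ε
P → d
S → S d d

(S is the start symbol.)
{ 'P' }

A non-terminal is nullable if it can derive ε (the empty string): either it has an ε-production, or it has a production whose right-hand side consists entirely of nullable non-terminals.

ε-productions: P → ε
So P is immediately nullable.
No further non-terminal can be added: every production for the remaining non-terminals contains a terminal or a non-nullable non-terminal.
Nullable = { 'P' }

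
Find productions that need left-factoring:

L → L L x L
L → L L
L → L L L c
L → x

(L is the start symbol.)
Yes, L has productions with common prefix 'L L'

Left-factoring is needed when two productions for the same non-terminal
share a common prefix on the right-hand side.

Productions for L:
  L → L L x L
  L → L L
  L → L L L c
  L → x

Found common prefix 'L L' in productions for L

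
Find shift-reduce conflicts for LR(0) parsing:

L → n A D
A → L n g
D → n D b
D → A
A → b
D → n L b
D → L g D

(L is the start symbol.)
Yes — I12: [D → A .] vs [A → . b]

A shift-reduce conflict occurs when an LR(0) state has both:
  - a complete (reduce) item [A → α .] (dot at the end), and
  - a shift item [B → β . c γ] (dot before a terminal).

Augment with L' → L and build the canonical LR(0) collection (I0 = CLOSURE({[L' → . L]}), then GOTO on every symbol after a dot until no new states appear). It has 19 states:
  I0: { [L → . n A D], [L' → . L] }  — shift
  I1: { [L' → L .] }  — accept
  I2: { [A → . L n g], [A → . b], [L → . n A D], [L → n . A D] }  — shift
  I3: { [A → . L n g], [A → . b], [D → . A], [D → . L g D], [D → . n D b], [D → . n L b], [L → . n A D], [L → n A . D] }  — shift
  I4: { [A → L . n g] }  — shift
  I5: { [A → b .] }  — reduce
  I6: { [A → L n . g] }  — shift
  I7: { [A → L n g .] }  — reduce
  I8: { [D → A .] }  — reduce
  I9: { [L → n A D .] }  — reduce
  I10: { [A → L . n g], [D → L . g D] }  — shift
  I11: { [A → . L n g], [A → . b], [D → . A], [D → . L g D], [D → . n D b], [D → . n L b], [D → n . D b], [D → n . L b], [L → . n A D], [L → n . A D] }  — shift
  I12: { [A → . L n g], [A → . b], [D → . A], [D → . L g D], [D → . n D b], [D → . n L b], [D → A .], [L → . n A D], [L → n A . D] }  — shift, reduce
  I13: { [D → n D . b] }  — shift
  I14: { [A → L . n g], [D → L . g D], [D → n L . b] }  — shift
  I15: { [D → n L b .] }  — reduce
  I16: { [A → . L n g], [A → . b], [D → . A], [D → . L g D], [D → . n D b], [D → . n L b], [D → L g . D], [L → . n A D] }  — shift
  I17: { [D → L g D .] }  — reduce
  I18: { [D → n D b .] }  — reduce

I12 contains reduce item [D → A .] and shift items [A → . b], [D → . n D b], [D → . n L b], [L → . n A D] — shift-reduce conflict.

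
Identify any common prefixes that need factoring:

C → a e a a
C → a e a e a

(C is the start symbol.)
Yes, C has productions with common prefix 'a e a'

Left-factoring is needed when two productions for the same non-terminal
share a common prefix on the right-hand side.

Productions for C:
  C → a e a a
  C → a e a e a

Found common prefix 'a e a' in productions for C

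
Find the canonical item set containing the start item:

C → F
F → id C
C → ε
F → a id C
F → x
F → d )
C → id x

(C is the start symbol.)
First, augment the grammar with C' → C
I₀ = CLOSURE({ [C' → . C] }):
  [C' → . C] has the dot before C: add [C → . F], [C → .], [C → . id x]
  [C → . F] has the dot before F: add [F → . id C], [F → . a id C], [F → . x], [F → . d )]
No further items can be added.

I₀ = { [C → . F], [C → . id x], [C → .], [C' → . C], [F → . a id C], [F → . d )], [F → . id C], [F → . x] }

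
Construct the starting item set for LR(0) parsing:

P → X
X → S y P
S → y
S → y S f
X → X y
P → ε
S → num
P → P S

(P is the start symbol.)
{ [P → . P S], [P → . X], [P → .], [P' → . P], [S → . num], [S → . y S f], [S → . y], [X → . S y P], [X → . X y] }

First, augment the grammar with P' → P
I₀ = CLOSURE({ [P' → . P] }):
  [P' → . P] has the dot before P: add [P → . X], [P → .], [P → . P S]
  [P → . X] has the dot before X: add [X → . S y P], [X → . X y]
  [X → . S y P] has the dot before S: add [S → . y], [S → . y S f], [S → . num]
No further items can be added.

I₀ = { [P → . P S], [P → . X], [P → .], [P' → . P], [S → . num], [S → . y S f], [S → . y], [X → . S y P], [X → . X y] }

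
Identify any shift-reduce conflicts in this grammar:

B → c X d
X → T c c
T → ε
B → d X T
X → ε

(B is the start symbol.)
No shift-reduce conflicts

Augment with B' → B and build the canonical LR(0) collection (I0 = CLOSURE({[B' → . B]}), then GOTO on every symbol after a dot until no new states appear). It has 11 states:
  I0: { [B → . c X d], [B → . d X T], [B' → . B] }  — shift
  I1: { [B' → B .] }  — accept
  I2: { [B → c . X d], [T → .], [X → . T c c], [X → .] }  — 2 reduces
  I3: { [B → d . X T], [T → .], [X → . T c c], [X → .] }  — 2 reduces
  I4: { [X → T . c c] }  — shift
  I5: { [B → d X . T], [T → .] }  — reduce
  I6: { [B → d X T .] }  — reduce
  I7: { [X → T c . c] }  — shift
  I8: { [X → T c c .] }  — reduce
  I9: { [B → c X . d] }  — shift
  I10: { [B → c X d .] }  — reduce

No state contains both a complete item and a shift item.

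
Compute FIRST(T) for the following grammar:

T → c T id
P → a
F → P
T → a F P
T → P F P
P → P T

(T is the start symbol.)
{ 'a', 'c' }

To compute FIRST(T), examine every production with T on the left-hand side, reading each right-hand side left to right until a non-nullable symbol is reached.

FIRST sets of the other non-terminals involved (by the same procedure, iterated to a fixed point):
  FIRST(P) = { 'a' }

From T → c T id:
  - c is a terminal: add 'c' and stop
From T → a F P:
  - a is a terminal: add 'a' and stop
From T → P F P:
  - P is a non-terminal: add FIRST(P) \ {ε} = { 'a' }
    P is not nullable, so stop

Collecting: FIRST(T) = { 'a', 'c' }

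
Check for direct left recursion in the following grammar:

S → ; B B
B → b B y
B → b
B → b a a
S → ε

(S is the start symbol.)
No direct left recursion

Direct left recursion occurs when N → N α for some non-terminal N (the right-hand side begins with the left-hand side itself).

S → ; B B: starts with ';'
B → b B y: starts with b
B → b: starts with b
B → b a a: starts with b
S → ε: starts with ε

No direct left recursion found.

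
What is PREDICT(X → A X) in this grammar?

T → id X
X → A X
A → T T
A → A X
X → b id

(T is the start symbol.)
{ 'id' }

PREDICT(X → A X) = (FIRST(RHS) \ {ε}) ∪ (FOLLOW(X) if ε ∈ FIRST(RHS), i.e. RHS ⇒* ε)
FIRST(A) = { 'id' }
FIRST(A X) = { 'id' }
ε ∉ FIRST(A X), so FOLLOW(X) is not added.
PREDICT(X → A X) = { 'id' }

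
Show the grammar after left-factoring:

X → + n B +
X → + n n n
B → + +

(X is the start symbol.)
X → + n X'
X' → B +
X' → n n
B → + +

Left-factoring transforms A → αβ₁ | αβ₂ into A → αA' and A' → β₁ | β₂
(α is the longest common prefix among the alternatives). Repeat until
no nonterminal has two alternatives with a common prefix.

Round 1: X has alternatives sharing prefix '+ n'. Introduce X': X → + n X'
  Add: X' → B +
  Add: X' → n n

No remaining common prefixes — done.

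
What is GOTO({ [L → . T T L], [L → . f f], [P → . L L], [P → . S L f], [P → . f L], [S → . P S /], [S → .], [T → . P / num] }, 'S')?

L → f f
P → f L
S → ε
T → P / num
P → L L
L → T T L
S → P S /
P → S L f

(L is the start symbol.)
GOTO(I, 'S') = CLOSURE({ [A → αX.β] : [A → α.Xβ] ∈ I, X = 'S' })

Items with dot before 'S', with the dot advanced:
  [P → . S L f] → [P → S . L f]
Closure of the advanced items:
  [P → S . L f] has the dot before L: add [L → . f f], [L → . T T L]
  [L → . T T L] has the dot before T: add [T → . P / num]
  [T → . P / num] has the dot before P: add [P → . f L], [P → . L L], [P → . S L f]
  [P → . S L f] has the dot before S: add [S → .], [S → . P S /]

GOTO = { [L → . T T L], [L → . f f], [P → . L L], [P → . S L f], [P → . f L], [P → S . L f], [S → . P S /], [S → .], [T → . P / num] }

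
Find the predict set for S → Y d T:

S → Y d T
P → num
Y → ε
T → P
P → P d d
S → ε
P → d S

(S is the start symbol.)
{ 'd' }

PREDICT(S → Y d T) = (FIRST(RHS) \ {ε}) ∪ (FOLLOW(S) if ε ∈ FIRST(RHS), i.e. RHS ⇒* ε)
FIRST(Y) = { ε }
FIRST(Y d T) = { 'd' }
ε ∉ FIRST(Y d T), so FOLLOW(S) is not added.
PREDICT(S → Y d T) = { 'd' }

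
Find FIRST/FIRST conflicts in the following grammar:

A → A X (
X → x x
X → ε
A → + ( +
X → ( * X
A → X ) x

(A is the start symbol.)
Yes. A → A X '(' / A → '+' '(' '+' on { '+' }; A → A X '(' / A → X ')' x on { '(', ')', 'x' }

FIRST sets of the non-terminals at (or reachable through a nullable prefix from) the front of some alternative:
  FIRST(A) = { '(', ')', '+', 'x' }
  FIRST(X) = { '(', 'x', ε }

Productions for A:
  A → A X (: FIRST = { '(', ')', '+', 'x' }
  A → + ( +: FIRST = { '+' }
  A → X ) x: FIRST = { '(', ')', 'x' }
Productions for X:
  X → x x: FIRST = { 'x' }
  X → ε: FIRST = { ε }
  X → ( * X: FIRST = { '(' }

Conflict for A: A → A X ( and A → + ( +
  Overlap: { '+' }
Conflict for A: A → A X ( and A → X ) x
  Overlap: { '(', ')', 'x' }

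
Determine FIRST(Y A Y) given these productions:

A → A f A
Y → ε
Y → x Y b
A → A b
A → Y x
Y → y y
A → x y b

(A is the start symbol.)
FIRST sets of the non-terminals involved (from the grammar, by fixed-point iteration):
  FIRST(Y) = { 'x', 'y', ε }
  FIRST(A) = { 'x', 'y' }

To compute FIRST(Y A Y), process the symbols left to right:
Symbol Y is a non-terminal. Add FIRST(Y) \ {ε} = { 'x', 'y' }
Y is nullable (ε ∈ FIRST(Y)), continue to the next symbol.
Symbol A is a non-terminal. Add FIRST(A) \ {ε} = { 'x', 'y' }
A is not nullable (ε ∉ FIRST(A)), so stop here.
FIRST(Y A Y) = { 'x', 'y' }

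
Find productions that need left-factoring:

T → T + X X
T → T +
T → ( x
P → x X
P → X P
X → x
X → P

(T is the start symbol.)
Yes, T has productions with common prefix 'T +'

Left-factoring is needed when two productions for the same non-terminal
share a common prefix on the right-hand side.

Productions for T:
  T → T + X X
  T → T +
  T → ( x
Productions for P:
  P → x X
  P → X P
Productions for X:
  X → x
  X → P

Found common prefix 'T +' in productions for T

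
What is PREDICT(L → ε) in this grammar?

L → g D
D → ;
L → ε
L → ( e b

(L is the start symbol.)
PREDICT(L → ε) = (FIRST(RHS) \ {ε}) ∪ (FOLLOW(L) if ε ∈ FIRST(RHS), i.e. RHS ⇒* ε)
The right-hand side is ε (FIRST(ε) = { ε }), so the predict set is FOLLOW(L) = { $ }
PREDICT(L → ε) = { $ }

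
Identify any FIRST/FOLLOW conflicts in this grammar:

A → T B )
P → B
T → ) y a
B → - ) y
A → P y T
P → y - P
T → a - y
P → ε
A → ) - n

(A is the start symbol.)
A FIRST/FOLLOW conflict occurs when a non-terminal N has a nullable alternative N → β (β ⇒* ε) and another alternative N → α with FIRST(α) ∩ FOLLOW(N) ≠ ∅: on such a lookahead the parser cannot decide between expanding α and letting N vanish via β.

Nullable non-terminals: P.
FIRST sets used below: FIRST(B) = { '-' }

P: nullable alternative(s) P → ε; FOLLOW(P) = { 'y' }
  P → B: FIRST \ {ε} = { '-' } — disjoint from FOLLOW(P)
  P → y - P: FIRST \ {ε} = { 'y' } — overlaps FOLLOW(P) on { 'y' }: CONFLICT
  P → ε: FIRST \ {ε} = { } — this is the only nullable alternative, skip

A, B, T have no nullable alternative, so no FIRST/FOLLOW check is needed there.

So the grammar has 1 FIRST/FOLLOW conflict (marked CONFLICT above).

Answer: Yes. P → y '-' P with FOLLOW(P) on { 'y' }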